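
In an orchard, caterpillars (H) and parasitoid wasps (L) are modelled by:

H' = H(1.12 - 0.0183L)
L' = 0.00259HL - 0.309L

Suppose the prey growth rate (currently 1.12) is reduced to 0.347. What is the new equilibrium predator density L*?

At the interior fixed point, setting dH/dt = 0 with H > 0 fixes L* = (prey growth rate)/(HL coefficient) — independent of the other coefficients.
With the change, L* = 0.347/0.0183 = 19; it falls from 61.2.

L* ≈ 19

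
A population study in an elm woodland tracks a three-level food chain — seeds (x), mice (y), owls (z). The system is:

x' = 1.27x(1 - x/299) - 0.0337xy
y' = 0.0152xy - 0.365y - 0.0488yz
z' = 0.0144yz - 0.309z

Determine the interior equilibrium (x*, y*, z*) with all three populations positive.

x* ≈ 129, y* ≈ 21.5, z* ≈ 32.6

From dz/dt = 0: 0.0144y* = 0.309, so y* = 21.5.
From dx/dt = 0: 1.27(1 - x*/299) = 0.0337·21.5, giving x* = 299·(1 - 0.569) = 129.
From dy/dt = 0: 0.0152·129 - 0.365 = 0.0488z*, so z* = 1.59/0.0488 = 32.6.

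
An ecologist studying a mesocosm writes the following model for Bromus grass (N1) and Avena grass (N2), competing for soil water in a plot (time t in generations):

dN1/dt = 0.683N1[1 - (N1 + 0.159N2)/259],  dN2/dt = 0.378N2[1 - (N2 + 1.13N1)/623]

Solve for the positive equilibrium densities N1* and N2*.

N1* ≈ 195, N2* ≈ 403

Setting both brackets to zero gives the nullclines N1 + 0.159N2 = 259 and 1.13N1 + N2 = 623.
Substituting N2 = 623 - 1.13N1 into the first: N1(1 - 0.159·1.13) = 259 - 0.159·623.
So N1* = 160/0.82 = 195, and then N2* = 623 - 1.13·195 = 403.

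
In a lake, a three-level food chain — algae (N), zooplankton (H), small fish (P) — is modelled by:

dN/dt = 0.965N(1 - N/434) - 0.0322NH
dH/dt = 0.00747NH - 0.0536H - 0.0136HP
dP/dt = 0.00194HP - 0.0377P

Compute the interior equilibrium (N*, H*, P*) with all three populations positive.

From dP/dt = 0: 0.00194H* = 0.0377, so H* = 19.4.
From dN/dt = 0: 0.965(1 - N*/434) = 0.0322·19.4, giving N* = 434·(1 - 0.648) = 153.
From dH/dt = 0: 0.00747·153 - 0.0536 = 0.0136P*, so P* = 1.09/0.0136 = 79.9.

N* ≈ 153, H* ≈ 19.4, P* ≈ 79.9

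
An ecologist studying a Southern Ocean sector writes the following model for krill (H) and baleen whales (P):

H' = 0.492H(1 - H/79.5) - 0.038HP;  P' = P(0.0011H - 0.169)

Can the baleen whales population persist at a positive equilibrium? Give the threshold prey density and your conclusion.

Threshold H = 154; K < 154, so no, the predator goes extinct.

The predator equation gives dP/dt > 0 only when H > 0.169/0.0011 = 154.
Without the predator, H → K = 79.5. Since 79.5 < 154, the predator cannot invade.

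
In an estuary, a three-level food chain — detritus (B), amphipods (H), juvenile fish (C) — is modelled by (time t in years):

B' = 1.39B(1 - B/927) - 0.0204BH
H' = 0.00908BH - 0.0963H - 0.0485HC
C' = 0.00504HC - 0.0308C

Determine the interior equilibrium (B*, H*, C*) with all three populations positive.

B* ≈ 844, H* ≈ 6.11, C* ≈ 156

From dC/dt = 0: 0.00504H* = 0.0308, so H* = 6.11.
From dB/dt = 0: 1.39(1 - B*/927) = 0.0204·6.11, giving B* = 927·(1 - 0.0897) = 844.
From dH/dt = 0: 0.00908·844 - 0.0963 = 0.0485C*, so C* = 7.57/0.0485 = 156.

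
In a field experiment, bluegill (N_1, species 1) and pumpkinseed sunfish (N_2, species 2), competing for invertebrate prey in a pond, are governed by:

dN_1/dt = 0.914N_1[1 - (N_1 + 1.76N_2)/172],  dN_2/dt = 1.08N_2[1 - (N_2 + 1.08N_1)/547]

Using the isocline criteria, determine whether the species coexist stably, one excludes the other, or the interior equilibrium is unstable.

species 2 excludes species 1

Compare the nullcline intercepts: K1/α12 = 172/1.76 = 97.7 < K2 = 547; K2/α21 = 547/1.08 = 506 > K1 = 172.
Since the inequalities point opposite ways, species 2 can invade but species 1 cannot.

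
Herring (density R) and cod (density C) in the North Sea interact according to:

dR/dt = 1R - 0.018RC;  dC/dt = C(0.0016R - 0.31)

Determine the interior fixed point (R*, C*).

R* ≈ 194, C* ≈ 55.6

Set dC/dt = 0 with C > 0: 0.0016R - 0.31 = 0, so R* = 0.31/0.0016 = 194.
Set dR/dt = 0 with R > 0: 1 - 0.018C = 0, so C* = 1/0.018 = 55.6.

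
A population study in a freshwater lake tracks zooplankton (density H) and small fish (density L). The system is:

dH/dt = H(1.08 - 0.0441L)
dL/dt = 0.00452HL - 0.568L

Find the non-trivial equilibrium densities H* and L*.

H* ≈ 126, L* ≈ 24.5

Set dL/dt = 0 with L > 0: 0.00452H - 0.568 = 0, so H* = 0.568/0.00452 = 126.
Set dH/dt = 0 with H > 0: 1.08 - 0.0441L = 0, so L* = 1.08/0.0441 = 24.5.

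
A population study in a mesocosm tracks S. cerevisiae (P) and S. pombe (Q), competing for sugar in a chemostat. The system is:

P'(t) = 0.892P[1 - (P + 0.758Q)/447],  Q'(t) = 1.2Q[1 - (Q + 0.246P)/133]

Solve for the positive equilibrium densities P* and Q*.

P* ≈ 426, Q* ≈ 28.3

Setting both brackets to zero gives the nullclines P + 0.758Q = 447 and 0.246P + Q = 133.
Substituting Q = 133 - 0.246P into the first: P(1 - 0.758·0.246) = 447 - 0.758·133.
So P* = 346/0.814 = 426, and then Q* = 133 - 0.246·426 = 28.3.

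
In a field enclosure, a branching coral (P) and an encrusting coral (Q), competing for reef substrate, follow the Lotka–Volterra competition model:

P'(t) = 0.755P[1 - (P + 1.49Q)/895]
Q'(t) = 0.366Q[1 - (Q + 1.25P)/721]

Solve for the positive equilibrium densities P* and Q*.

P* ≈ 208, Q* ≈ 461

Setting both brackets to zero gives the nullclines P + 1.49Q = 895 and 1.25P + Q = 721.
Substituting Q = 721 - 1.25P into the first: P(1 - 1.49·1.25) = 895 - 1.49·721.
So P* = -179/-0.863 = 208, and then Q* = 721 - 1.25·208 = 461.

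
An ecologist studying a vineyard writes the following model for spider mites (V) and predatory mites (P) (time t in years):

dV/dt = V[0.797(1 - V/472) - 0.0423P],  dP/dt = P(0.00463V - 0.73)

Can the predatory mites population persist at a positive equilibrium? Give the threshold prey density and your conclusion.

Threshold V = 158; K > 158, so yes, the predator persists.

The predator equation gives dP/dt > 0 only when V > 0.73/0.00463 = 158.
Without the predator, V → K = 472. Since 472 > 158, the predator can invade and persist.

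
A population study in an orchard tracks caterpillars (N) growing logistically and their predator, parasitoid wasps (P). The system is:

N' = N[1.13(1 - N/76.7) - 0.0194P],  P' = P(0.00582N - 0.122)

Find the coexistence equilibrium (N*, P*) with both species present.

N* ≈ 21, P* ≈ 42.3

From dP/dt = 0 with P > 0: 0.00582N* = 0.122, so N* = 21.
Substitute into dN/dt = 0: 1.13(1 - 21/76.7) = 0.0194P*.
The bracket is 0.727, giving P* = 0.821/0.0194 = 42.3.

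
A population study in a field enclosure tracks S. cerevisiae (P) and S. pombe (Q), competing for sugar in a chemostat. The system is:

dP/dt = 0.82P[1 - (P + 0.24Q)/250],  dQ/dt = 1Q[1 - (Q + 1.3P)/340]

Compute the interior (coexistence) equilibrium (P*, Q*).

Setting both brackets to zero gives the nullclines P + 0.24Q = 250 and 1.3P + Q = 340.
Substituting Q = 340 - 1.3P into the first: P(1 - 0.24·1.3) = 250 - 0.24·340.
So P* = 168/0.688 = 245, and then Q* = 340 - 1.3·245 = 21.8.

P* ≈ 245, Q* ≈ 21.8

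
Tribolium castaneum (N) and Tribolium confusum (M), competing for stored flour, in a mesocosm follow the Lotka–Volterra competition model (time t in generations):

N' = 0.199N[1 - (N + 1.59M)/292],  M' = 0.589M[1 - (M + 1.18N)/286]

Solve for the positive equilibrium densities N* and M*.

Setting both brackets to zero gives the nullclines N + 1.59M = 292 and 1.18N + M = 286.
Substituting M = 286 - 1.18N into the first: N(1 - 1.59·1.18) = 292 - 1.59·286.
So N* = -163/-0.876 = 186, and then M* = 286 - 1.18·186 = 66.8.

N* ≈ 186, M* ≈ 66.8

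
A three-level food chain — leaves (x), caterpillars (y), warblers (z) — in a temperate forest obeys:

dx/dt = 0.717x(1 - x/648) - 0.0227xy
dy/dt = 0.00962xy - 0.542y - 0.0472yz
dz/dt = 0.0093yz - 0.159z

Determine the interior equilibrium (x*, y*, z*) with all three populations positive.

From dz/dt = 0: 0.0093y* = 0.159, so y* = 17.1.
From dx/dt = 0: 0.717(1 - x*/648) = 0.0227·17.1, giving x* = 648·(1 - 0.541) = 297.
From dy/dt = 0: 0.00962·297 - 0.542 = 0.0472z*, so z* = 2.32/0.0472 = 49.1.

x* ≈ 297, y* ≈ 17.1, z* ≈ 49.1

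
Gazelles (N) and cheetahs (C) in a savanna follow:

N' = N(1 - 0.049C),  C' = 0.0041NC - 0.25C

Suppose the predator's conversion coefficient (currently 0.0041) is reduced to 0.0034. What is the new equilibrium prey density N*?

At the interior fixed point, setting dC/dt = 0 with C > 0 fixes N* = (predator death rate)/(NC coefficient) — independent of the other coefficients.
With the change, N* = 0.25/0.0034 = 73.5; it rises from 61.

N* ≈ 73.5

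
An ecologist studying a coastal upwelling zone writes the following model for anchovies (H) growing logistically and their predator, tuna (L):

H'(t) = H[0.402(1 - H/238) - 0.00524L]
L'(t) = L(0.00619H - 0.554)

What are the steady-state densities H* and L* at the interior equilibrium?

H* ≈ 89.5, L* ≈ 47.9

From dL/dt = 0 with L > 0: 0.00619H* = 0.554, so H* = 89.5.
Substitute into dH/dt = 0: 0.402(1 - 89.5/238) = 0.00524L*.
The bracket is 0.624, giving L* = 0.251/0.00524 = 47.9.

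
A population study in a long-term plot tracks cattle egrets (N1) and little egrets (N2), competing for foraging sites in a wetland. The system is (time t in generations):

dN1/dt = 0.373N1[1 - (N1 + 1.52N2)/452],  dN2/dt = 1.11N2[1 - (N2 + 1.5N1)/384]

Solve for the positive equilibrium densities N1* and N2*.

N1* ≈ 103, N2* ≈ 230

Setting both brackets to zero gives the nullclines N1 + 1.52N2 = 452 and 1.5N1 + N2 = 384.
Substituting N2 = 384 - 1.5N1 into the first: N1(1 - 1.52·1.5) = 452 - 1.52·384.
So N1* = -132/-1.28 = 103, and then N2* = 384 - 1.5·103 = 230.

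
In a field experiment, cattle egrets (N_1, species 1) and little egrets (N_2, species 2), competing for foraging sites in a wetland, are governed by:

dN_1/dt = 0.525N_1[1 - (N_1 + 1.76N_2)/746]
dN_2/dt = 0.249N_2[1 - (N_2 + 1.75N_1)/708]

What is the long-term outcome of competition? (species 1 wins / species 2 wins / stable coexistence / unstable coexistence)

Compare the nullcline intercepts: K1/α12 = 746/1.76 = 424 < K2 = 708; K2/α21 = 708/1.75 = 405 < K1 = 746.
Since both are reversed, neither can invade when rare; the interior point is a saddle.

unstable coexistence (outcome depends on initial conditions)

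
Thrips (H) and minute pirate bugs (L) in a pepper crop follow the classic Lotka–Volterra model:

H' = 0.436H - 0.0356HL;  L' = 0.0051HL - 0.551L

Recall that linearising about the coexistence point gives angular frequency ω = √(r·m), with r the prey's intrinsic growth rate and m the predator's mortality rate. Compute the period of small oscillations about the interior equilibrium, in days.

Here r = 0.436 and m = 0.551, so r·m = 0.24.
ω = √0.24 = 0.49 per day, hence T = 2π/ω ≈ 12.8 days.

T ≈ 12.8 days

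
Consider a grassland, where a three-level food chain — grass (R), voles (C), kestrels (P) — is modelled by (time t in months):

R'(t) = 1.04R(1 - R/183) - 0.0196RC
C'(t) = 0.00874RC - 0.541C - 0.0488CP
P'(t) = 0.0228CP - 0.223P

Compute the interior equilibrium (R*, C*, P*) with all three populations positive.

From dP/dt = 0: 0.0228C* = 0.223, so C* = 9.78.
From dR/dt = 0: 1.04(1 - R*/183) = 0.0196·9.78, giving R* = 183·(1 - 0.184) = 149.
From dC/dt = 0: 0.00874·149 - 0.541 = 0.0488P*, so P* = 0.764/0.0488 = 15.6.

R* ≈ 149, C* ≈ 9.78, P* ≈ 15.6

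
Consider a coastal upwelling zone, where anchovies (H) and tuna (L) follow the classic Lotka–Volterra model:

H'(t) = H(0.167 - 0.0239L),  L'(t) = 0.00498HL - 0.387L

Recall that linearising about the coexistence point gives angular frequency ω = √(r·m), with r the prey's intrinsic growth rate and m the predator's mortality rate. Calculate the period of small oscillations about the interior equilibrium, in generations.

T ≈ 24.7 generations

Here r = 0.167 and m = 0.387, so r·m = 0.0646.
ω = √0.0646 = 0.254 per generation, hence T = 2π/ω ≈ 24.7 generations.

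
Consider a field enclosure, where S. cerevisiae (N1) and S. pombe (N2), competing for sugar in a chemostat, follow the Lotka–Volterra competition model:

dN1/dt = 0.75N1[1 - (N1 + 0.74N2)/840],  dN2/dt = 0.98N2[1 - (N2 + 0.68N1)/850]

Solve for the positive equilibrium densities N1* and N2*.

N1* ≈ 425, N2* ≈ 561

Setting both brackets to zero gives the nullclines N1 + 0.74N2 = 840 and 0.68N1 + N2 = 850.
Substituting N2 = 850 - 0.68N1 into the first: N1(1 - 0.74·0.68) = 840 - 0.74·850.
So N1* = 211/0.497 = 425, and then N2* = 850 - 0.68·425 = 561.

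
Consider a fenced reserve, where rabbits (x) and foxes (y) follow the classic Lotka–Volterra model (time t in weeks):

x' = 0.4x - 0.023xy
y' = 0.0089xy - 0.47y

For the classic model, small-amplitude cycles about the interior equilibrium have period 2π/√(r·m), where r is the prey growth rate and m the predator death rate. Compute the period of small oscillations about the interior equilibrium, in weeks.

T ≈ 14.5 weeks

Here r = 0.4 and m = 0.47, so r·m = 0.188.
ω = √0.188 = 0.434 per week, hence T = 2π/ω ≈ 14.5 weeks.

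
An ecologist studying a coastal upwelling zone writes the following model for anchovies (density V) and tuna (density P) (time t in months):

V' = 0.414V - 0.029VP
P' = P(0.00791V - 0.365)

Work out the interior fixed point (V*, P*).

V* ≈ 46.1, P* ≈ 14.3

Set dP/dt = 0 with P > 0: 0.00791V - 0.365 = 0, so V* = 0.365/0.00791 = 46.1.
Set dV/dt = 0 with V > 0: 0.414 - 0.029P = 0, so P* = 0.414/0.029 = 14.3.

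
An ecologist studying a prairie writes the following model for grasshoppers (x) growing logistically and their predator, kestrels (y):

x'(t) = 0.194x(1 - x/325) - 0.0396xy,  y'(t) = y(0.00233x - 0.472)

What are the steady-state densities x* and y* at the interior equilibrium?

x* ≈ 203, y* ≈ 1.85

From dy/dt = 0 with y > 0: 0.00233x* = 0.472, so x* = 203.
Substitute into dx/dt = 0: 0.194(1 - 203/325) = 0.0396y*.
The bracket is 0.377, giving y* = 0.0731/0.0396 = 1.85.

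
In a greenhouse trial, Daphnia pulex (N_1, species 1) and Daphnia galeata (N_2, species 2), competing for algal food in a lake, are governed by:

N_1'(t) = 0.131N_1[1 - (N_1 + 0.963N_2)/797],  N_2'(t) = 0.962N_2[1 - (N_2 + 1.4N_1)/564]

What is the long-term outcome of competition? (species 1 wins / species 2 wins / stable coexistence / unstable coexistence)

Compare the nullcline intercepts: K1/α12 = 797/0.963 = 828 > K2 = 564; K2/α21 = 564/1.4 = 403 < K1 = 797.
Since the inequalities point opposite ways, species 1 can invade but species 2 cannot.

species 1 excludes species 2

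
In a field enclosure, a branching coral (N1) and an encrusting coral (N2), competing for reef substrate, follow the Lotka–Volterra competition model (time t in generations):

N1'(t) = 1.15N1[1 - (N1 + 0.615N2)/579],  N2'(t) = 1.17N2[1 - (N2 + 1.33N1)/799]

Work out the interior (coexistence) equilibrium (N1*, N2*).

Setting both brackets to zero gives the nullclines N1 + 0.615N2 = 579 and 1.33N1 + N2 = 799.
Substituting N2 = 799 - 1.33N1 into the first: N1(1 - 0.615·1.33) = 579 - 0.615·799.
So N1* = 87.6/0.182 = 481, and then N2* = 799 - 1.33·481 = 159.

N1* ≈ 481, N2* ≈ 159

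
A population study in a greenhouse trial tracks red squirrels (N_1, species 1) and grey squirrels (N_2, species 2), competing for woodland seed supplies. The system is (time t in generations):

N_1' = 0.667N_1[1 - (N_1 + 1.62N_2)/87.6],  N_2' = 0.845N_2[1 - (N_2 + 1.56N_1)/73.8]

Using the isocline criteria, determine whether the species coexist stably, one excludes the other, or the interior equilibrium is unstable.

unstable coexistence (outcome depends on initial conditions)

Compare the nullcline intercepts: K1/α12 = 87.6/1.62 = 54.1 < K2 = 73.8; K2/α21 = 73.8/1.56 = 47.3 < K1 = 87.6.
Since both are reversed, neither can invade when rare; the interior point is a saddle.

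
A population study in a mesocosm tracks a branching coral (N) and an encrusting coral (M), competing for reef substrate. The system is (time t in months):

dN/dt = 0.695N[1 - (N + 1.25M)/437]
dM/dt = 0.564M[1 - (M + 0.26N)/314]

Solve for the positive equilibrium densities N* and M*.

N* ≈ 65.9, M* ≈ 297

Setting both brackets to zero gives the nullclines N + 1.25M = 437 and 0.26N + M = 314.
Substituting M = 314 - 0.26N into the first: N(1 - 1.25·0.26) = 437 - 1.25·314.
So N* = 44.5/0.675 = 65.9, and then M* = 314 - 0.26·65.9 = 297.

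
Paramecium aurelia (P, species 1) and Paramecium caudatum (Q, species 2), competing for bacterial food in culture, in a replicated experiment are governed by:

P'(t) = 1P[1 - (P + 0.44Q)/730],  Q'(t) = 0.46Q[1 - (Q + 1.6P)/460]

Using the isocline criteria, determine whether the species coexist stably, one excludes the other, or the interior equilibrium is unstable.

Compare the nullcline intercepts: K1/α12 = 730/0.44 = 1660 > K2 = 460; K2/α21 = 460/1.6 = 288 < K1 = 730.
Since the inequalities point opposite ways, species 1 can invade but species 2 cannot.

species 1 excludes species 2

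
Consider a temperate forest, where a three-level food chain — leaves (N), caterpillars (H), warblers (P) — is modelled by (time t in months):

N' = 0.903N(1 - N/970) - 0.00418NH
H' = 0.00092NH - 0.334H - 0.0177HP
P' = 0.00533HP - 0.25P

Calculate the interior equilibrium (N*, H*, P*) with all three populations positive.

N* ≈ 759, H* ≈ 46.9, P* ≈ 20.6

From dP/dt = 0: 0.00533H* = 0.25, so H* = 46.9.
From dN/dt = 0: 0.903(1 - N*/970) = 0.00418·46.9, giving N* = 970·(1 - 0.217) = 759.
From dH/dt = 0: 0.00092·759 - 0.334 = 0.0177P*, so P* = 0.365/0.0177 = 20.6.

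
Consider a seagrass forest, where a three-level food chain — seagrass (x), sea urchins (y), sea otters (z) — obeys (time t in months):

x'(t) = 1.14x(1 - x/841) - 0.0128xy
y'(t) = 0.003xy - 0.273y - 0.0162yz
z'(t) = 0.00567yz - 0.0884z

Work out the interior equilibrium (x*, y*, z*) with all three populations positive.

x* ≈ 694, y* ≈ 15.6, z* ≈ 112

From dz/dt = 0: 0.00567y* = 0.0884, so y* = 15.6.
From dx/dt = 0: 1.14(1 - x*/841) = 0.0128·15.6, giving x* = 841·(1 - 0.175) = 694.
From dy/dt = 0: 0.003·694 - 0.273 = 0.0162z*, so z* = 1.81/0.0162 = 112.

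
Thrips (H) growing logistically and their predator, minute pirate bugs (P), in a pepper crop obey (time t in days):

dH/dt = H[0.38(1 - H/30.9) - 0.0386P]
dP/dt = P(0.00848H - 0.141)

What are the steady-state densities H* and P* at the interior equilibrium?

H* ≈ 16.6, P* ≈ 4.55

From dP/dt = 0 with P > 0: 0.00848H* = 0.141, so H* = 16.6.
Substitute into dH/dt = 0: 0.38(1 - 16.6/30.9) = 0.0386P*.
The bracket is 0.462, giving P* = 0.176/0.0386 = 4.55.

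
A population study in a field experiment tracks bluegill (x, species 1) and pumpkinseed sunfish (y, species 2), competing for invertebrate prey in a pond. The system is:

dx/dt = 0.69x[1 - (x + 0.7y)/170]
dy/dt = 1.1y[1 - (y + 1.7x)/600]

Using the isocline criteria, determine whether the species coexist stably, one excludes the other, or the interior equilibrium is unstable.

Compare the nullcline intercepts: K1/α12 = 170/0.7 = 243 < K2 = 600; K2/α21 = 600/1.7 = 353 > K1 = 170.
Since the inequalities point opposite ways, species 2 can invade but species 1 cannot.

species 2 excludes species 1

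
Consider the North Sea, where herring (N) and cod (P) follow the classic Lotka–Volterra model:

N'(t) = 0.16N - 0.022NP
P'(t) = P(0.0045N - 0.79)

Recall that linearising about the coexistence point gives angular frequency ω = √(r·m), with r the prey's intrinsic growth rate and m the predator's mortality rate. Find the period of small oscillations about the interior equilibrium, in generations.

Here r = 0.16 and m = 0.79, so r·m = 0.126.
ω = √0.126 = 0.356 per generation, hence T = 2π/ω ≈ 17.7 generations.

T ≈ 17.7 generations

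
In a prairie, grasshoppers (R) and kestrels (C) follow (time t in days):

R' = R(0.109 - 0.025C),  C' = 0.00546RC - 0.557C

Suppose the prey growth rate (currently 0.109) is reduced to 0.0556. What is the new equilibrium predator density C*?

C* ≈ 2.22

At the interior fixed point, setting dR/dt = 0 with R > 0 fixes C* = (prey growth rate)/(RC coefficient) — independent of the other coefficients.
With the change, C* = 0.0556/0.025 = 2.22; it falls from 4.36.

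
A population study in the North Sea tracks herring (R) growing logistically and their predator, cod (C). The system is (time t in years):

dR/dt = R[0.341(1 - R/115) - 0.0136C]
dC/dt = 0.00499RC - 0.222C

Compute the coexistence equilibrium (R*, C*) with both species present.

R* ≈ 44.5, C* ≈ 15.4

From dC/dt = 0 with C > 0: 0.00499R* = 0.222, so R* = 44.5.
Substitute into dR/dt = 0: 0.341(1 - 44.5/115) = 0.0136C*.
The bracket is 0.613, giving C* = 0.209/0.0136 = 15.4.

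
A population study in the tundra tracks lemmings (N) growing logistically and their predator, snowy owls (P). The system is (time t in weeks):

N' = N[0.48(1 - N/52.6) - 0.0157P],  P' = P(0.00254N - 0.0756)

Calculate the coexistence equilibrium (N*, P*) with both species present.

From dP/dt = 0 with P > 0: 0.00254N* = 0.0756, so N* = 29.8.
Substitute into dN/dt = 0: 0.48(1 - 29.8/52.6) = 0.0157P*.
The bracket is 0.434, giving P* = 0.208/0.0157 = 13.3.

N* ≈ 29.8, P* ≈ 13.3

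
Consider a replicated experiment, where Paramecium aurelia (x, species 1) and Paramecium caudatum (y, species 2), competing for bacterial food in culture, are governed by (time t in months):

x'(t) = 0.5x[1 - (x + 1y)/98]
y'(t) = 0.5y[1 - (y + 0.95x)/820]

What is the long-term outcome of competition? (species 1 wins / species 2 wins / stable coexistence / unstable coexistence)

species 2 excludes species 1

Compare the nullcline intercepts: K1/α12 = 98/1 = 98 < K2 = 820; K2/α21 = 820/0.95 = 863 > K1 = 98.
Since the inequalities point opposite ways, species 2 can invade but species 1 cannot.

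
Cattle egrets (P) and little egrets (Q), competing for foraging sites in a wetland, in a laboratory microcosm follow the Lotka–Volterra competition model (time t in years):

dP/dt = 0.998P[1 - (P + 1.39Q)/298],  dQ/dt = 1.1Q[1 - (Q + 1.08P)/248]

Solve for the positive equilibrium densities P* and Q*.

Setting both brackets to zero gives the nullclines P + 1.39Q = 298 and 1.08P + Q = 248.
Substituting Q = 248 - 1.08P into the first: P(1 - 1.39·1.08) = 298 - 1.39·248.
So P* = -46.7/-0.501 = 93.2, and then Q* = 248 - 1.08·93.2 = 147.

P* ≈ 93.2, Q* ≈ 147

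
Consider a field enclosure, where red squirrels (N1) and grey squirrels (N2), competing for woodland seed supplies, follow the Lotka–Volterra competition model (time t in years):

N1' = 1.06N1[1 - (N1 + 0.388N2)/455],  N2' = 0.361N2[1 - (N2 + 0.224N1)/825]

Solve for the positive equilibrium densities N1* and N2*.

N1* ≈ 148, N2* ≈ 792

Setting both brackets to zero gives the nullclines N1 + 0.388N2 = 455 and 0.224N1 + N2 = 825.
Substituting N2 = 825 - 0.224N1 into the first: N1(1 - 0.388·0.224) = 455 - 0.388·825.
So N1* = 135/0.913 = 148, and then N2* = 825 - 0.224·148 = 792.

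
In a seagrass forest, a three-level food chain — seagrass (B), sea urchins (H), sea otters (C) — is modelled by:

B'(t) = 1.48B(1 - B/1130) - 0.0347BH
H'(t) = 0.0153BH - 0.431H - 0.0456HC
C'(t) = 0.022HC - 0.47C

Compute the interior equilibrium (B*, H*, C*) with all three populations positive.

From dC/dt = 0: 0.022H* = 0.47, so H* = 21.4.
From dB/dt = 0: 1.48(1 - B*/1130) = 0.0347·21.4, giving B* = 1130·(1 - 0.501) = 564.
From dH/dt = 0: 0.0153·564 - 0.431 = 0.0456C*, so C* = 8.2/0.0456 = 180.

B* ≈ 564, H* ≈ 21.4, C* ≈ 180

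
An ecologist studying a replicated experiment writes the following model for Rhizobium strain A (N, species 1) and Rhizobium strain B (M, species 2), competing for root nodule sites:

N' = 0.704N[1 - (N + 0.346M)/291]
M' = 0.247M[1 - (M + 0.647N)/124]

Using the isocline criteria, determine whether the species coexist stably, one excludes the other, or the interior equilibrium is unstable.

Compare the nullcline intercepts: K1/α12 = 291/0.346 = 841 > K2 = 124; K2/α21 = 124/0.647 = 192 < K1 = 291.
Since the inequalities point opposite ways, species 1 can invade but species 2 cannot.

species 1 excludes species 2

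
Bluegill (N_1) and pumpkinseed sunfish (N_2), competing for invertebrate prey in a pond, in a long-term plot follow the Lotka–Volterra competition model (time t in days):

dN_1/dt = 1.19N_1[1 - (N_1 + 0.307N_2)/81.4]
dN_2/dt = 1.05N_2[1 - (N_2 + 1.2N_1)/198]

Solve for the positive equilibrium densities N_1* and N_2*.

Setting both brackets to zero gives the nullclines N_1 + 0.307N_2 = 81.4 and 1.2N_1 + N_2 = 198.
Substituting N_2 = 198 - 1.2N_1 into the first: N_1(1 - 0.307·1.2) = 81.4 - 0.307·198.
So N_1* = 20.6/0.632 = 32.6, and then N_2* = 198 - 1.2·32.6 = 159.

N_1* ≈ 32.6, N_2* ≈ 159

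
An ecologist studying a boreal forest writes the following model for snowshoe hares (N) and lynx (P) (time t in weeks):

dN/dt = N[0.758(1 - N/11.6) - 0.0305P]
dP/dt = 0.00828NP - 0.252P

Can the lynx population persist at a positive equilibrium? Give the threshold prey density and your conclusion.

Threshold N = 30.4; K < 30.4, so no, the predator goes extinct.

The predator equation gives dP/dt > 0 only when N > 0.252/0.00828 = 30.4.
Without the predator, N → K = 11.6. Since 11.6 < 30.4, the predator cannot invade.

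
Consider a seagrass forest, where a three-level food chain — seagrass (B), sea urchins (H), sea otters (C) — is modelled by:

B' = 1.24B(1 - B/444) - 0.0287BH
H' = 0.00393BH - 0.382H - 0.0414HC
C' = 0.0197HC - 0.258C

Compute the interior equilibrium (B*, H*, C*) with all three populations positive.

B* ≈ 309, H* ≈ 13.1, C* ≈ 20.1

From dC/dt = 0: 0.0197H* = 0.258, so H* = 13.1.
From dB/dt = 0: 1.24(1 - B*/444) = 0.0287·13.1, giving B* = 444·(1 - 0.303) = 309.
From dH/dt = 0: 0.00393·309 - 0.382 = 0.0414C*, so C* = 0.834/0.0414 = 20.1.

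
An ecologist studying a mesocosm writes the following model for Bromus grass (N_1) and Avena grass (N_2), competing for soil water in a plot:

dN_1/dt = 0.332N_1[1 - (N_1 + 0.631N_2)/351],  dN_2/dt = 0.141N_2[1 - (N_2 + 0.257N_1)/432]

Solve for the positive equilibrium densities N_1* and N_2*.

Setting both brackets to zero gives the nullclines N_1 + 0.631N_2 = 351 and 0.257N_1 + N_2 = 432.
Substituting N_2 = 432 - 0.257N_1 into the first: N_1(1 - 0.631·0.257) = 351 - 0.631·432.
So N_1* = 78.4/0.838 = 93.6, and then N_2* = 432 - 0.257·93.6 = 408.

N_1* ≈ 93.6, N_2* ≈ 408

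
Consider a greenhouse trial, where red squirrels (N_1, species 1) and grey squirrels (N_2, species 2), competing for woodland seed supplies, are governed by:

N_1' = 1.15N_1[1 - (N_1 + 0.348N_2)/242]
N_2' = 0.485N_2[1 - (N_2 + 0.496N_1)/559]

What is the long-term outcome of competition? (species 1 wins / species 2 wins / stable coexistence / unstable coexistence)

stable coexistence

Compare the nullcline intercepts: K1/α12 = 242/0.348 = 695 > K2 = 559; K2/α21 = 559/0.496 = 1130 > K1 = 242.
Since both inequalities hold, each species can invade when rare, so the interior equilibrium is stable.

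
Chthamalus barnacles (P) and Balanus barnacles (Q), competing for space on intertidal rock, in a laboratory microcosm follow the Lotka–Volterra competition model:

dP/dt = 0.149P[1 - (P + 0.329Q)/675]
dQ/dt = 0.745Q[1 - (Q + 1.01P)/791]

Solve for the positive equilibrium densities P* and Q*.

P* ≈ 621, Q* ≈ 164

Setting both brackets to zero gives the nullclines P + 0.329Q = 675 and 1.01P + Q = 791.
Substituting Q = 791 - 1.01P into the first: P(1 - 0.329·1.01) = 675 - 0.329·791.
So P* = 415/0.668 = 621, and then Q* = 791 - 1.01·621 = 164.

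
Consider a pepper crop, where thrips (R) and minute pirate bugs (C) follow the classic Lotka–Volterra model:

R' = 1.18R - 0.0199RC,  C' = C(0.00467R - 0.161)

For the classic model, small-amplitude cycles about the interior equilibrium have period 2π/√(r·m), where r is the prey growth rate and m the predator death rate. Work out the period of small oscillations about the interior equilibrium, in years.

Here r = 1.18 and m = 0.161, so r·m = 0.19.
ω = √0.19 = 0.436 per year, hence T = 2π/ω ≈ 14.4 years.

T ≈ 14.4 years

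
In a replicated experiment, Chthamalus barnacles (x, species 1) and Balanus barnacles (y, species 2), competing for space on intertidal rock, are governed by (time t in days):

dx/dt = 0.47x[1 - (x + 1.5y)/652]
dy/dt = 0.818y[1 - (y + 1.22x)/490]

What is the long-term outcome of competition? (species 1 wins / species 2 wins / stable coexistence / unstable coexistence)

Compare the nullcline intercepts: K1/α12 = 652/1.5 = 435 < K2 = 490; K2/α21 = 490/1.22 = 402 < K1 = 652.
Since both are reversed, neither can invade when rare; the interior point is a saddle.

unstable coexistence (outcome depends on initial conditions)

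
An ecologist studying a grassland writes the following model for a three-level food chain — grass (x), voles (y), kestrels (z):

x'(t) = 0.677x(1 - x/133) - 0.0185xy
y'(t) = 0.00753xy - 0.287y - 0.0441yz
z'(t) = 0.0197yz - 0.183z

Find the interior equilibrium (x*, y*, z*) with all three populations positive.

x* ≈ 99.2, y* ≈ 9.29, z* ≈ 10.4

From dz/dt = 0: 0.0197y* = 0.183, so y* = 9.29.
From dx/dt = 0: 0.677(1 - x*/133) = 0.0185·9.29, giving x* = 133·(1 - 0.254) = 99.2.
From dy/dt = 0: 0.00753·99.2 - 0.287 = 0.0441z*, so z* = 0.46/0.0441 = 10.4.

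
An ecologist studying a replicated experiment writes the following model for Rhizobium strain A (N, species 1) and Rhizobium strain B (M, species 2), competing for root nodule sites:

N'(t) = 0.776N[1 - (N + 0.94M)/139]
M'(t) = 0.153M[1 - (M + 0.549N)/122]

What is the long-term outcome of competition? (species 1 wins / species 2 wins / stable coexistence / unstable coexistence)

Compare the nullcline intercepts: K1/α12 = 139/0.94 = 148 > K2 = 122; K2/α21 = 122/0.549 = 222 > K1 = 139.
Since both inequalities hold, each species can invade when rare, so the interior equilibrium is stable.

stable coexistence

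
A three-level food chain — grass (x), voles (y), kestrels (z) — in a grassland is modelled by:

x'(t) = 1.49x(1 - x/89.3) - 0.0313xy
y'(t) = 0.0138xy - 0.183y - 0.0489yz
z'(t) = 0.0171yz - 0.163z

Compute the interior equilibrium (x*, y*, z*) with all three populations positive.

From dz/dt = 0: 0.0171y* = 0.163, so y* = 9.53.
From dx/dt = 0: 1.49(1 - x*/89.3) = 0.0313·9.53, giving x* = 89.3·(1 - 0.2) = 71.4.
From dy/dt = 0: 0.0138·71.4 - 0.183 = 0.0489z*, so z* = 0.803/0.0489 = 16.4.

x* ≈ 71.4, y* ≈ 9.53, z* ≈ 16.4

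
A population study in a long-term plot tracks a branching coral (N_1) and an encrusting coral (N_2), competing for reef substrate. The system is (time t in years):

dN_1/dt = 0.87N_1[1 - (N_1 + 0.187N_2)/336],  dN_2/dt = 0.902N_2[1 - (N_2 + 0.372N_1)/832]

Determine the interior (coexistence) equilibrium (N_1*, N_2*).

Setting both brackets to zero gives the nullclines N_1 + 0.187N_2 = 336 and 0.372N_1 + N_2 = 832.
Substituting N_2 = 832 - 0.372N_1 into the first: N_1(1 - 0.187·0.372) = 336 - 0.187·832.
So N_1* = 180/0.93 = 194, and then N_2* = 832 - 0.372·194 = 760.

N_1* ≈ 194, N_2* ≈ 760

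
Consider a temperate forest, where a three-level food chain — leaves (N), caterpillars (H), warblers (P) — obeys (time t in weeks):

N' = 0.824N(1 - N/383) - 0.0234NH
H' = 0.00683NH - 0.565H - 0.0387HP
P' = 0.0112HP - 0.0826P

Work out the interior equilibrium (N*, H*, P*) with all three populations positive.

N* ≈ 303, H* ≈ 7.38, P* ≈ 38.8

From dP/dt = 0: 0.0112H* = 0.0826, so H* = 7.38.
From dN/dt = 0: 0.824(1 - N*/383) = 0.0234·7.38, giving N* = 383·(1 - 0.209) = 303.
From dH/dt = 0: 0.00683·303 - 0.565 = 0.0387P*, so P* = 1.5/0.0387 = 38.8.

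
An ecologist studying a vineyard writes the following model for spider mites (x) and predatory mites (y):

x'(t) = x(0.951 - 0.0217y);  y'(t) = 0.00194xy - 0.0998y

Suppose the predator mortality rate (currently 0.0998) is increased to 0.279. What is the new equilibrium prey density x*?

At the interior fixed point, setting dy/dt = 0 with y > 0 fixes x* = (predator death rate)/(xy coefficient) — independent of the other coefficients.
With the change, x* = 0.279/0.00194 = 144; it rises from 51.4.

x* ≈ 144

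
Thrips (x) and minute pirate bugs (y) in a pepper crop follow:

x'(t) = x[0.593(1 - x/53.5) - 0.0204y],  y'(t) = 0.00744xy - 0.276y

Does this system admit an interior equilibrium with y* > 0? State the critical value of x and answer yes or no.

Threshold x = 37.1; K > 37.1, so yes, the predator persists.

The predator equation gives dy/dt > 0 only when x > 0.276/0.00744 = 37.1.
Without the predator, x → K = 53.5. Since 53.5 > 37.1, the predator can invade and persist.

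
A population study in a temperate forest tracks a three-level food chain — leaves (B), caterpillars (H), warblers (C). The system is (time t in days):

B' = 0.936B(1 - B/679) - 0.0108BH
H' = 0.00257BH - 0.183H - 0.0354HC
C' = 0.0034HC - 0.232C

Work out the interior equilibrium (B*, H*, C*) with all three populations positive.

B* ≈ 144, H* ≈ 68.2, C* ≈ 5.31

From dC/dt = 0: 0.0034H* = 0.232, so H* = 68.2.
From dB/dt = 0: 0.936(1 - B*/679) = 0.0108·68.2, giving B* = 679·(1 - 0.787) = 144.
From dH/dt = 0: 0.00257·144 - 0.183 = 0.0354C*, so C* = 0.188/0.0354 = 5.31.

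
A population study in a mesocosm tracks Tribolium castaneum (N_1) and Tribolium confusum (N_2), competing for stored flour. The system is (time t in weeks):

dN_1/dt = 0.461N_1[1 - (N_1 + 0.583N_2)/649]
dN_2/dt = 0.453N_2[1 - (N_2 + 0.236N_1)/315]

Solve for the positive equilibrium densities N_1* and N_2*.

Setting both brackets to zero gives the nullclines N_1 + 0.583N_2 = 649 and 0.236N_1 + N_2 = 315.
Substituting N_2 = 315 - 0.236N_1 into the first: N_1(1 - 0.583·0.236) = 649 - 0.583·315.
So N_1* = 465/0.862 = 540, and then N_2* = 315 - 0.236·540 = 188.

N_1* ≈ 540, N_2* ≈ 188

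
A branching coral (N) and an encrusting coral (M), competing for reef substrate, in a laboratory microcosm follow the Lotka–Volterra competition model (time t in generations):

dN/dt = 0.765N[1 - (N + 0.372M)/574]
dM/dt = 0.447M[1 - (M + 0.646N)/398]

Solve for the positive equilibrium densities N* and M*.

N* ≈ 561, M* ≈ 35.8

Setting both brackets to zero gives the nullclines N + 0.372M = 574 and 0.646N + M = 398.
Substituting M = 398 - 0.646N into the first: N(1 - 0.372·0.646) = 574 - 0.372·398.
So N* = 426/0.76 = 561, and then M* = 398 - 0.646·561 = 35.8.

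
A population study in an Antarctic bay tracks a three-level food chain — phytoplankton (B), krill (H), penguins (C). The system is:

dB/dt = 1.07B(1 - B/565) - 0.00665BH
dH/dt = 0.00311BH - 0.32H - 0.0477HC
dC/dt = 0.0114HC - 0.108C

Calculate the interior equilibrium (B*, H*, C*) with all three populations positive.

B* ≈ 532, H* ≈ 9.47, C* ≈ 28

From dC/dt = 0: 0.0114H* = 0.108, so H* = 9.47.
From dB/dt = 0: 1.07(1 - B*/565) = 0.00665·9.47, giving B* = 565·(1 - 0.0589) = 532.
From dH/dt = 0: 0.00311·532 - 0.32 = 0.0477C*, so C* = 1.33/0.0477 = 28.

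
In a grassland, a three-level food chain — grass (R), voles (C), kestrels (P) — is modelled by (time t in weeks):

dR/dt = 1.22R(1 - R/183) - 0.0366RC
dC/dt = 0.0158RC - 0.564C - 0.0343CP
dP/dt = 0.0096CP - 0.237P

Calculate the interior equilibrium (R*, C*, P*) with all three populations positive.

R* ≈ 47.5, C* ≈ 24.7, P* ≈ 5.42

From dP/dt = 0: 0.0096C* = 0.237, so C* = 24.7.
From dR/dt = 0: 1.22(1 - R*/183) = 0.0366·24.7, giving R* = 183·(1 - 0.741) = 47.5.
From dC/dt = 0: 0.0158·47.5 - 0.564 = 0.0343P*, so P* = 0.186/0.0343 = 5.42.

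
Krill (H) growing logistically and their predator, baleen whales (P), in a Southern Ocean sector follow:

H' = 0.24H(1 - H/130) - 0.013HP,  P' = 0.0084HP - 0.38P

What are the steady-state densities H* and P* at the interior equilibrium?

H* ≈ 45.2, P* ≈ 12

From dP/dt = 0 with P > 0: 0.0084H* = 0.38, so H* = 45.2.
Substitute into dH/dt = 0: 0.24(1 - 45.2/130) = 0.013P*.
The bracket is 0.652, giving P* = 0.156/0.013 = 12.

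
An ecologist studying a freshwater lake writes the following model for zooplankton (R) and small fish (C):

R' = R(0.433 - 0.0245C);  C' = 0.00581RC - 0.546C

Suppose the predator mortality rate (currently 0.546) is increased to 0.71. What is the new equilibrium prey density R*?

At the interior fixed point, setting dC/dt = 0 with C > 0 fixes R* = (predator death rate)/(RC coefficient) — independent of the other coefficients.
With the change, R* = 0.71/0.00581 = 122; it rises from 94.

R* ≈ 122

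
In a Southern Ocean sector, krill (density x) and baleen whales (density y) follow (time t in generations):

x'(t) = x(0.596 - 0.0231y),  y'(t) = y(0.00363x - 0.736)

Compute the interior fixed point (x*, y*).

x* ≈ 203, y* ≈ 25.8

Set dy/dt = 0 with y > 0: 0.00363x - 0.736 = 0, so x* = 0.736/0.00363 = 203.
Set dx/dt = 0 with x > 0: 0.596 - 0.0231y = 0, so y* = 0.596/0.0231 = 25.8.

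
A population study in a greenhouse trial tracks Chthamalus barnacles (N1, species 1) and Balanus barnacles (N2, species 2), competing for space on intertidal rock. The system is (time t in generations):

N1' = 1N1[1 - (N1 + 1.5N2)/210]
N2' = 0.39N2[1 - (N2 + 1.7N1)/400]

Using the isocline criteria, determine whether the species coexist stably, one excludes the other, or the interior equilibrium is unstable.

Compare the nullcline intercepts: K1/α12 = 210/1.5 = 140 < K2 = 400; K2/α21 = 400/1.7 = 235 > K1 = 210.
Since the inequalities point opposite ways, species 2 can invade but species 1 cannot.

species 2 excludes species 1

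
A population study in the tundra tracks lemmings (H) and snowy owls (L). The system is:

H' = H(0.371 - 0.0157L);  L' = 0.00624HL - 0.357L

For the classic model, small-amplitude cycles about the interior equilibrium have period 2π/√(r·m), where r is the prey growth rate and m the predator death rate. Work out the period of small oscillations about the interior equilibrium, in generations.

T ≈ 17.3 generations

Here r = 0.371 and m = 0.357, so r·m = 0.132.
ω = √0.132 = 0.364 per generation, hence T = 2π/ω ≈ 17.3 generations.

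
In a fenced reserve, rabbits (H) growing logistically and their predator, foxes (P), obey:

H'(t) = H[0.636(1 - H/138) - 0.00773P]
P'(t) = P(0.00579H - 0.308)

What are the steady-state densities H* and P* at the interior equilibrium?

From dP/dt = 0 with P > 0: 0.00579H* = 0.308, so H* = 53.2.
Substitute into dH/dt = 0: 0.636(1 - 53.2/138) = 0.00773P*.
The bracket is 0.615, giving P* = 0.391/0.00773 = 50.6.

H* ≈ 53.2, P* ≈ 50.6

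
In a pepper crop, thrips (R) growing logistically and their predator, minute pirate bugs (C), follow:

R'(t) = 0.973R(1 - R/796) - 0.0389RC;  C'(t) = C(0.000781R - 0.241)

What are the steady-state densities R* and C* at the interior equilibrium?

R* ≈ 309, C* ≈ 15.3

From dC/dt = 0 with C > 0: 0.000781R* = 0.241, so R* = 309.
Substitute into dR/dt = 0: 0.973(1 - 309/796) = 0.0389C*.
The bracket is 0.612, giving C* = 0.596/0.0389 = 15.3.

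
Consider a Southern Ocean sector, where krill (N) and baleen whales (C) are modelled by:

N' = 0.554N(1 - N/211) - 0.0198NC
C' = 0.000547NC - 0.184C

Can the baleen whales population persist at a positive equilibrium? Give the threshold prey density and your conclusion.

The predator equation gives dC/dt > 0 only when N > 0.184/0.000547 = 336.
Without the predator, N → K = 211. Since 211 < 336, the predator cannot invade.

Threshold N = 336; K < 336, so no, the predator goes extinct.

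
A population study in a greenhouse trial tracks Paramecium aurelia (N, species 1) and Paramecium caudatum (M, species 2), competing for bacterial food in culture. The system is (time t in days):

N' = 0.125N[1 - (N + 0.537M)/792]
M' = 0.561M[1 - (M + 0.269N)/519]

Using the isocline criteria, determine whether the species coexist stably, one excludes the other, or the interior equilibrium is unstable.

Compare the nullcline intercepts: K1/α12 = 792/0.537 = 1470 > K2 = 519; K2/α21 = 519/0.269 = 1930 > K1 = 792.
Since both inequalities hold, each species can invade when rare, so the interior equilibrium is stable.

stable coexistence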